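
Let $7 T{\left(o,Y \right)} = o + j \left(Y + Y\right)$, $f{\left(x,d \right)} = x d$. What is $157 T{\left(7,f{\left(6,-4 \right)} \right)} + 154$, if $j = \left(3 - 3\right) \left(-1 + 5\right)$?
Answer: $311$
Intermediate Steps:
$j = 0$ ($j = 0 \cdot 4 = 0$)
$f{\left(x,d \right)} = d x$
$T{\left(o,Y \right)} = \frac{o}{7}$ ($T{\left(o,Y \right)} = \frac{o + 0 \left(Y + Y\right)}{7} = \frac{o + 0 \cdot 2 Y}{7} = \frac{o + 0}{7} = \frac{o}{7}$)
$157 T{\left(7,f{\left(6,-4 \right)} \right)} + 154 = 157 \cdot \frac{1}{7} \cdot 7 + 154 = 157 \cdot 1 + 154 = 157 + 154 = 311$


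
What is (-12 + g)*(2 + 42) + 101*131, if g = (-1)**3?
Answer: 12659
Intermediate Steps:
g = -1
(-12 + g)*(2 + 42) + 101*131 = (-12 - 1)*(2 + 42) + 101*131 = -13*44 + 13231 = -572 + 13231 = 12659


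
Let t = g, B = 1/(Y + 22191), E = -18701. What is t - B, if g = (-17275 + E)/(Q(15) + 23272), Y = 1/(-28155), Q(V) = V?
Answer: -22478014486989/14549428934348 ≈ -1.5449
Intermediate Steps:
Y = -1/28155 ≈ -3.5518e-5
B = 28155/624787604 (B = 1/(-1/28155 + 22191) = 1/(624787604/28155) = 28155/624787604 ≈ 4.5063e-5)
g = -35976/23287 (g = (-17275 - 18701)/(15 + 23272) = -35976/23287 ≈ -1.5449)
t = -35976/23287 ≈ -1.5449
t - B = -35976/23287 - 1*28155/624787604 = -35976/23287 - 28155/624787604 = -22478014486989/14549428934348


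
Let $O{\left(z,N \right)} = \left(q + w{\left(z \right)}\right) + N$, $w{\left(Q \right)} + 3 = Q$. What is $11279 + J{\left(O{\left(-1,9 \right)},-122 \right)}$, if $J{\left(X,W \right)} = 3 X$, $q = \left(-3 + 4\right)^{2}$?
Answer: $11297$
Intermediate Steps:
$w{\left(Q \right)} = -3 + Q$
$q = 1$ ($q = 1^{2} = 1$)
$O{\left(z,N \right)} = -2 + N + z$ ($O{\left(z,N \right)} = \left(1 + \left(-3 + z\right)\right) + N = \left(-2 + z\right) + N = -2 + N + z$)
$11279 + J{\left(O{\left(-1,9 \right)},-122 \right)} = 11279 + 3 \left(-2 + 9 - 1\right) = 11279 + 3 \cdot 6 = 11279 + 18 = 11297$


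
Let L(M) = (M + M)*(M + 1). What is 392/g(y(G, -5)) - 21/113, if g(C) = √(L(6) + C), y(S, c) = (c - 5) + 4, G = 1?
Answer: -21/113 + 196*√78/39 ≈ 44.199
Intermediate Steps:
L(M) = 2*M*(1 + M) (L(M) = (2*M)*(1 + M) = 2*M*(1 + M))
y(S, c) = -1 + c (y(S, c) = (-5 + c) + 4 = -1 + c)
g(C) = √(84 + C) (g(C) = √(2*6*(1 + 6) + C) = √(2*6*7 + C) = √(84 + C))
392/g(y(G, -5)) - 21/113 = 392/(√(84 + (-1 - 5))) - 21/113 = 392/(√(84 - 6)) - 21*1/113 = 392/(√78) - 21/113 = 392*(√78/78) - 21/113 = 196*√78/39 - 21/113 = -21/113 + 196*√78/39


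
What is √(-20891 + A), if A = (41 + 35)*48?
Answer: I*√17243 ≈ 131.31*I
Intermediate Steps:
A = 3648 (A = 76*48 = 3648)
√(-20891 + A) = √(-20891 + 3648) = √(-17243) = I*√17243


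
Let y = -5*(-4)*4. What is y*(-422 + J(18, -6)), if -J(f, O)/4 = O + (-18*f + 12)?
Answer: 68000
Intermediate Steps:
J(f, O) = -48 - 4*O + 72*f (J(f, O) = -4*(O + (-18*f + 12)) = -4*(O + (12 - 18*f)) = -4*(12 + O - 18*f) = -48 - 4*O + 72*f)
y = 80 (y = 20*4 = 80)
y*(-422 + J(18, -6)) = 80*(-422 + (-48 - 4*(-6) + 72*18)) = 80*(-422 + (-48 + 24 + 1296)) = 80*(-422 + 1272) = 80*850 = 68000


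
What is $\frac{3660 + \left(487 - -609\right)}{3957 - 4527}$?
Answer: $- \frac{2378}{285} \approx -8.3439$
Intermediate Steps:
$\frac{3660 + \left(487 - -609\right)}{3957 - 4527} = \frac{3660 + \left(487 + 609\right)}{-570} = \left(3660 + 1096\right) \left(- \frac{1}{570}\right) = 4756 \left(- \frac{1}{570}\right) = - \frac{2378}{285}$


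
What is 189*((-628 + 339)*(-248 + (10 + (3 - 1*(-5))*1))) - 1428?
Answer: 12561402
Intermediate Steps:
189*((-628 + 339)*(-248 + (10 + (3 - 1*(-5))*1))) - 1428 = 189*(-289*(-248 + (10 + (3 + 5)*1))) - 1428 = 189*(-289*(-248 + (10 + 8*1))) - 1428 = 189*(-289*(-248 + (10 + 8))) - 1428 = 189*(-289*(-248 + 18)) - 1428 = 189*(-289*(-230)) - 1428 = 189*66470 - 1428 = 12562830 - 1428 = 12561402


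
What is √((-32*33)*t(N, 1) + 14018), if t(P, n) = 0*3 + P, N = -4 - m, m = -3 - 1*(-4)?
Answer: √19298 ≈ 138.92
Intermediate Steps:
m = 1 (m = -3 + 4 = 1)
N = -5 (N = -4 - 1*1 = -4 - 1 = -5)
t(P, n) = P (t(P, n) = 0 + P = P)
√((-32*33)*t(N, 1) + 14018) = √(-32*33*(-5) + 14018) = √(-1056*(-5) + 14018) = √(5280 + 14018) = √19298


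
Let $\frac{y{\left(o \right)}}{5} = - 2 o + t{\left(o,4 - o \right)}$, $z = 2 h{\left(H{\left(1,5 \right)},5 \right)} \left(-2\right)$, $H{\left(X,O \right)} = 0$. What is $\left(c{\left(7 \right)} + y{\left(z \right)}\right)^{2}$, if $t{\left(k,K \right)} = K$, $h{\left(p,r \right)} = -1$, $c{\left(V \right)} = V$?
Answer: $1089$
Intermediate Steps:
$z = 4$ ($z = 2 \left(-1\right) \left(-2\right) = \left(-2\right) \left(-2\right) = 4$)
$y{\left(o \right)} = 20 - 15 o$ ($y{\left(o \right)} = 5 \left(- 2 o - \left(-4 + o\right)\right) = 5 \left(4 - 3 o\right) = 20 - 15 o$)
$\left(c{\left(7 \right)} + y{\left(z \right)}\right)^{2} = \left(7 + \left(20 - 60\right)\right)^{2} = \left(7 - 40\right)^{2} = \left(-33\right)^{2} = 1089$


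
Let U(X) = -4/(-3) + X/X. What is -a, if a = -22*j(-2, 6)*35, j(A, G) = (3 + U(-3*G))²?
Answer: 197120/9 ≈ 21902.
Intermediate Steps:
U(X) = 7/3 (U(X) = -4*(-⅓) + 1 = 4/3 + 1 = 7/3)
j(A, G) = 256/9 (j(A, G) = (3 + 7/3)² = (16/3)² = 256/9)
a = -197120/9 (a = -22*256/9*35 = -5632/9*35 = -197120/9 ≈ -21902.)
-a = -1*(-197120/9) = 197120/9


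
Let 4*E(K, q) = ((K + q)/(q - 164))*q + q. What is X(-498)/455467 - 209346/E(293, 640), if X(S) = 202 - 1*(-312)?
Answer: -5673322093109/12835060060 ≈ -442.02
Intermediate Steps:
E(K, q) = q/4 + q*(K + q)/(4*(-164 + q)) (E(K, q) = (((K + q)/(q - 164))*q + q)/4 = (((K + q)/(-164 + q))*q + q)/4 = (q*(K + q)/(-164 + q) + q)/4 = (q + q*(K + q)/(-164 + q))/4 = q/4 + q*(K + q)/(4*(-164 + q)))
X(S) = 514 (X(S) = 202 + 312 = 514)
X(-498)/455467 - 209346/E(293, 640) = 514/455467 - 209346*(-164 + 640)/(160*(-164 + 293 + 2*640)) = 514*(1/455467) - 209346*119/(40*(-164 + 293 + 1280)) = 514/455467 - 209346/((¼)*640*(1/476)*1409) = 514/455467 - 209346/56360/119 = 514/455467 - 209346*119/56360 = 514/455467 - 12456087/28180 = -5673322093109/12835060060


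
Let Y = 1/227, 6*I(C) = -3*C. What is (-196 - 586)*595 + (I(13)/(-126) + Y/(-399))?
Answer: -505712477983/1086876 ≈ -4.6529e+5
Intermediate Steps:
I(C) = -C/2 (I(C) = (-3*C)/6 = -C/2)
Y = 1/227 ≈ 0.0044053
(-196 - 586)*595 + (I(13)/(-126) + Y/(-399)) = (-196 - 586)*595 + (-½*13/(-126) + (1/227)/(-399)) = -782*595 + (-13/2*(-1/126) + (1/227)*(-1/399)) = -465290 + (13/252 - 1/90573) = -465290 + 56057/1086876 = -505712477983/1086876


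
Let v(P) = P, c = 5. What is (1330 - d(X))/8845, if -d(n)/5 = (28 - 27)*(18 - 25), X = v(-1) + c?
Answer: 259/1769 ≈ 0.14641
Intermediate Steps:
X = 4 (X = -1 + 5 = 4)
d(n) = 35 (d(n) = -5*(28 - 27)*(18 - 25) = -5*(-7) = 35)
(1330 - d(X))/8845 = (1330 - 1*35)/8845 = (1330 - 35)*(1/8845) = 1295*(1/8845) = 259/1769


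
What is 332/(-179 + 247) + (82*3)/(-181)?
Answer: 10841/3077 ≈ 3.5232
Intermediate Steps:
332/(-179 + 247) + (82*3)/(-181) = 332/68 + 246*(-1/181) = 332*(1/68) - 246/181 = 83/17 - 246/181 = 10841/3077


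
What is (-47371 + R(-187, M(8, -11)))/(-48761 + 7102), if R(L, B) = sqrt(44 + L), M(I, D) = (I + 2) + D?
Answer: 47371/41659 - I*sqrt(143)/41659 ≈ 1.1371 - 0.00028705*I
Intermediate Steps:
M(I, D) = 2 + D + I (M(I, D) = (2 + I) + D = 2 + D + I)
(-47371 + R(-187, M(8, -11)))/(-48761 + 7102) = (-47371 + sqrt(44 - 187))/(-48761 + 7102) = (-47371 + sqrt(-143))/(-41659) = (-47371 + I*sqrt(143))*(-1/41659) = 47371/41659 - I*sqrt(143)/41659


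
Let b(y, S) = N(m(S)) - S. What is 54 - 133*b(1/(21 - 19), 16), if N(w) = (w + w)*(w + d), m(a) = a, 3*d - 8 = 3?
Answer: -244558/3 ≈ -81519.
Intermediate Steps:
d = 11/3 (d = 8/3 + (1/3)*3 = 8/3 + 1 = 11/3 ≈ 3.6667)
N(w) = 2*w*(11/3 + w) (N(w) = (w + w)*(w + 11/3) = (2*w)*(11/3 + w) = 2*w*(11/3 + w))
b(y, S) = -S + 2*S*(11 + 3*S)/3 (b(y, S) = 2*S*(11 + 3*S)/3 - S = -S + 2*S*(11 + 3*S)/3)
54 - 133*b(1/(21 - 19), 16) = 54 - 133*16*(19 + 6*16)/3 = 54 - 133*16*(19 + 96)/3 = 54 - 133*16*115/3 = 54 - 133*1840/3 = 54 - 244720/3 = -244558/3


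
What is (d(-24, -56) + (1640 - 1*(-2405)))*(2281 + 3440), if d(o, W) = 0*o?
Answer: 23141445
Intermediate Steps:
d(o, W) = 0
(d(-24, -56) + (1640 - 1*(-2405)))*(2281 + 3440) = (0 + (1640 - 1*(-2405)))*(2281 + 3440) = (0 + (1640 + 2405))*5721 = (0 + 4045)*5721 = 4045*5721 = 23141445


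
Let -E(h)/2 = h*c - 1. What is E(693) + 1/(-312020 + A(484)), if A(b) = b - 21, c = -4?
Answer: 1727895121/311557 ≈ 5546.0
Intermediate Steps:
A(b) = -21 + b
E(h) = 2 + 8*h (E(h) = -2*(h*(-4) - 1) = -2*(-4*h - 1) = -2*(-1 - 4*h) = 2 + 8*h)
E(693) + 1/(-312020 + A(484)) = (2 + 8*693) + 1/(-312020 + (-21 + 484)) = (2 + 5544) + 1/(-312020 + 463) = 5546 + 1/(-311557) = 5546 - 1/311557 = 1727895121/311557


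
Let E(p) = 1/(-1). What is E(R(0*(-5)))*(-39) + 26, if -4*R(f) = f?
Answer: 65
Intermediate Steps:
R(f) = -f/4
E(p) = -1
E(R(0*(-5)))*(-39) + 26 = -1*(-39) + 26 = 39 + 26 = 65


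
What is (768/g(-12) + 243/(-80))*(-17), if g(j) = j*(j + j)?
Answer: 1513/240 ≈ 6.3042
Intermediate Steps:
g(j) = 2*j² (g(j) = j*(2*j) = 2*j²)
(768/g(-12) + 243/(-80))*(-17) = (768/((2*(-12)²)) + 243/(-80))*(-17) = (768/((2*144)) + 243*(-1/80))*(-17) = (768/288 - 243/80)*(-17) = (768*(1/288) - 243/80)*(-17) = (8/3 - 243/80)*(-17) = -89/240*(-17) = 1513/240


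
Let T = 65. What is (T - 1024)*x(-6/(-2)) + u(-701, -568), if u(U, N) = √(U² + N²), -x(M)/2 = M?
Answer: 5754 + 5*√32561 ≈ 6656.2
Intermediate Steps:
x(M) = -2*M
u(U, N) = √(N² + U²)
(T - 1024)*x(-6/(-2)) + u(-701, -568) = (65 - 1024)*(-(-12)/(-2)) + √((-568)² + (-701)²) = -(-1918)*(-6*(-½)) + √(322624 + 491401) = -(-1918)*3 + √814025 = -959*(-6) + 5*√32561 = 5754 + 5*√32561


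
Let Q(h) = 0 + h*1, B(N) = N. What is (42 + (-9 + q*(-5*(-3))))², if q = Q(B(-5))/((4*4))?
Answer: 205209/256 ≈ 801.60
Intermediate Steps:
Q(h) = h (Q(h) = 0 + h = h)
q = -5/16 (q = -5/(4*4) = -5/16 ≈ -0.31250)
(42 + (-9 + q*(-5*(-3))))² = (42 + (-9 - (-25)*(-3)/16))² = (42 + (-9 - 5/16*15))² = (42 + (-9 - 75/16))² = (42 - 219/16)² = (453/16)² = 205209/256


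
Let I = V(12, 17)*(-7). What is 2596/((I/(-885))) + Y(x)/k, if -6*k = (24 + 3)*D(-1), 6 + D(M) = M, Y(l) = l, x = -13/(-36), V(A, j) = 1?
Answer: 372188533/1134 ≈ 3.2821e+5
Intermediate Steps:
x = 13/36 (x = -13*(-1/36) = 13/36 ≈ 0.36111)
D(M) = -6 + M
I = -7 (I = 1*(-7) = -7)
k = 63/2 (k = -(24 + 3)*(-6 - 1)/6 = -9*(-7)/2 = -⅙*(-189) = 63/2 ≈ 31.500)
2596/((I/(-885))) + Y(x)/k = 2596/((-7/(-885))) + 13/(36*(63/2)) = 2596/((-7*(-1/885))) + (13/36)*(2/63) = 2596/(7/885) + 13/1134 = 2596*(885/7) + 13/1134 = 2297460/7 + 13/1134 = 372188533/1134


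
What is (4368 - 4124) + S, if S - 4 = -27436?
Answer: -27188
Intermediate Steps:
S = -27432 (S = 4 - 27436 = -27432)
(4368 - 4124) + S = (4368 - 4124) - 27432 = 244 - 27432 = -27188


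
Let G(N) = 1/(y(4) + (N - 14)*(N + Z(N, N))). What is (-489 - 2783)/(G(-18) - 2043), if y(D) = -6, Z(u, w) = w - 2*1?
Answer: 3959120/2472029 ≈ 1.6016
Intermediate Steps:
Z(u, w) = -2 + w (Z(u, w) = w - 2 = -2 + w)
G(N) = 1/(-6 + (-14 + N)*(-2 + 2*N)) (G(N) = 1/(-6 + (N - 14)*(N + (-2 + N))) = 1/(-6 + (-14 + N)*(-2 + 2*N)))
(-489 - 2783)/(G(-18) - 2043) = (-489 - 2783)/(1/(2*(11 + (-18)**2 - 15*(-18))) - 2043) = -3272/(1/(2*(11 + 324 + 270)) - 2043) = -3272/((1/2)/605 - 2043) = -3272/((1/2)*(1/605) - 2043) = -3272/(1/1210 - 2043) = -3272/(-2472029/1210) = -3272*(-1210/2472029) = 3959120/2472029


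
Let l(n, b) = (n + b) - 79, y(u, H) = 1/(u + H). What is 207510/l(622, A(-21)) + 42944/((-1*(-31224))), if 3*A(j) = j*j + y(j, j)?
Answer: 102515541332/339322917 ≈ 302.12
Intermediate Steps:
y(u, H) = 1/(H + u)
A(j) = j²/3 + 1/(6*j) (A(j) = (j*j + 1/(j + j))/3 = (j² + 1/(2*j))/3 = j²/3 + 1/(6*j))
l(n, b) = -79 + b + n (l(n, b) = (b + n) - 79 = -79 + b + n)
207510/l(622, A(-21)) + 42944/((-1*(-31224))) = 207510/(-79 + (⅙)*(1 + 2*(-21)³)/(-21) + 622) + 42944/((-1*(-31224))) = 207510/(-79 + (⅙)*(-1/21)*(1 + 2*(-9261)) + 622) + 42944/31224 = 207510/(-79 + (⅙)*(-1/21)*(1 - 18522) + 622) + 42944*(1/31224) = 207510/(-79 + (⅙)*(-1/21)*(-18521) + 622) + 5368/3903 = 207510/(-79 + 18521/126 + 622) + 5368/3903 = 207510/(86939/126) + 5368/3903 = 207510*(126/86939) + 5368/3903 = 26146260/86939 + 5368/3903 = 102515541332/339322917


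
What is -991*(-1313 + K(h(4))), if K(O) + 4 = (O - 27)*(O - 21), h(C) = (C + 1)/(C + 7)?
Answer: 92524715/121 ≈ 7.6467e+5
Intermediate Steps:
h(C) = (1 + C)/(7 + C)
K(O) = -4 + (-27 + O)*(-21 + O) (K(O) = -4 + (O - 27)*(O - 21) = -4 + (-27 + O)*(-21 + O))
-991*(-1313 + K(h(4))) = -991*(-1313 + (563 + ((1 + 4)/(7 + 4))**2 - 48*(1 + 4)/(7 + 4))) = -991*(-1313 + (563 + (5/11)**2 - 48*5/11)) = -991*(-1313 + (563 + 25/121 - 240/11)) = -991*(-1313 + 65508/121) = -991*(-93365/121) = 92524715/121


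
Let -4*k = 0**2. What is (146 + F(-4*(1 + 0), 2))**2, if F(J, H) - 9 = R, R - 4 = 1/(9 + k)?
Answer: 2050624/81 ≈ 25316.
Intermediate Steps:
k = 0 (k = -1/4*0**2 = -1/4*0 = 0)
R = 37/9 (R = 4 + 1/(9 + 0) = 4 + 1/9 = 37/9 ≈ 4.1111)
F(J, H) = 118/9 (F(J, H) = 9 + 37/9 = 118/9)
(146 + F(-4*(1 + 0), 2))**2 = (146 + 118/9)**2 = (1432/9)**2 = 2050624/81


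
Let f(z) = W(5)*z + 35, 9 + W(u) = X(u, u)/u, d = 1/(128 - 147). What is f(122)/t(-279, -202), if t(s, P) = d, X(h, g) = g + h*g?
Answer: 6289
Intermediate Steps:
d = -1/19 (d = 1/(-19) = -1/19 ≈ -0.052632)
X(h, g) = g + g*h
t(s, P) = -1/19
W(u) = -8 + u (W(u) = -9 + (u*(1 + u))/u = -9 + (1 + u) = -8 + u)
f(z) = 35 - 3*z (f(z) = (-8 + 5)*z + 35 = -3*z + 35 = 35 - 3*z)
f(122)/t(-279, -202) = (35 - 3*122)/(-1/19) = (35 - 366)*(-19) = -331*(-19) = 6289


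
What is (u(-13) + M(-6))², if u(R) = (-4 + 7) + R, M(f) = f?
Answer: 256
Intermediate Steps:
u(R) = 3 + R
(u(-13) + M(-6))² = ((3 - 13) - 6)² = (-10 - 6)² = (-16)² = 256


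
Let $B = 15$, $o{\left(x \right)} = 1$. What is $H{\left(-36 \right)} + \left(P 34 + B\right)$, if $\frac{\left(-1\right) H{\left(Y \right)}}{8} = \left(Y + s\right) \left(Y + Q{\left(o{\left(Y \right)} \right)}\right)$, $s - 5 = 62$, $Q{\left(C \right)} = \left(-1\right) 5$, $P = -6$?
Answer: $9979$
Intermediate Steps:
$Q{\left(C \right)} = -5$
$s = 67$ ($s = 5 + 62 = 67$)
$H{\left(Y \right)} = - 8 \left(-5 + Y\right) \left(67 + Y\right)$ ($H{\left(Y \right)} = - 8 \left(Y + 67\right) \left(Y - 5\right) = - 8 \left(67 + Y\right) \left(-5 + Y\right) = - 8 \left(-5 + Y\right) \left(67 + Y\right)$)
$H{\left(-36 \right)} + \left(P 34 + B\right) = \left(2680 - -17856 - 8 \left(-36\right)^{2}\right) + \left(\left(-6\right) 34 + 15\right) = \left(2680 + 17856 - 10368\right) + \left(-204 + 15\right) = \left(2680 + 17856 - 10368\right) - 189 = 10168 - 189 = 9979$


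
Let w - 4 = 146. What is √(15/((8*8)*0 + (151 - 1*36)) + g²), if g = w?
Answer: √11902569/23 ≈ 150.00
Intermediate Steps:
w = 150 (w = 4 + 146 = 150)
g = 150
√(15/((8*8)*0 + (151 - 1*36)) + g²) = √(15/((8*8)*0 + (151 - 1*36)) + 150²) = √(15/(64*0 + (151 - 36)) + 22500) = √(15/(0 + 115) + 22500) = √(15/115 + 22500) = √(15*(1/115) + 22500) = √(3/23 + 22500) = √(517503/23) = √11902569/23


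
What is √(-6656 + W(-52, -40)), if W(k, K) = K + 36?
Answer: 6*I*√185 ≈ 81.609*I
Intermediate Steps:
W(k, K) = 36 + K
√(-6656 + W(-52, -40)) = √(-6656 + (36 - 40)) = √(-6656 - 4) = √(-6660) = 6*I*√185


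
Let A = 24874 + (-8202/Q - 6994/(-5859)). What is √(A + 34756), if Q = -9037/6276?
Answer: 2*√103822556322072567/2521323 ≈ 255.59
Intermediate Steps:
Q = -9037/6276 (Q = -9037*1/6276 = -9037/6276 ≈ -1.4399)
A = 231240398584/7563969 (A = 24874 + (-8202/(-9037/6276) - 6994/(-5859)) = 24874 + (-8202*(-6276/9037) - 6994*(-1/5859)) = 24874 + (51475752/9037 + 6994/5859) = 24874 + 43094233678/7563969 = 231240398584/7563969 ≈ 30571.)
√(A + 34756) = √(231240398584/7563969 + 34756) = √(494133705148/7563969) = 2*√103822556322072567/2521323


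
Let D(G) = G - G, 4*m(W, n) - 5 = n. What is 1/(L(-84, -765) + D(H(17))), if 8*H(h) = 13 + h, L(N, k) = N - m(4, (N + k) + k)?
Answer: 4/1273 ≈ 0.0031422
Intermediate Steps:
m(W, n) = 5/4 + n/4
L(N, k) = -5/4 - k/2 + 3*N/4 (L(N, k) = N - (5/4 + ((N + k) + k)/4) = N - (5/4 + (N + 2*k)/4) = N - (5/4 + (k/2 + N/4)) = N - (5/4 + k/2 + N/4) = N + (-5/4 - k/2 - N/4) = -5/4 - k/2 + 3*N/4)
H(h) = 13/8 + h/8 (H(h) = (13 + h)/8 = 13/8 + h/8)
D(G) = 0
1/(L(-84, -765) + D(H(17))) = 1/((-5/4 - ½*(-765) + (¾)*(-84)) + 0) = 1/((-5/4 + 765/2 - 63) + 0) = 1/(1273/4 + 0) = 1/(1273/4) = 4/1273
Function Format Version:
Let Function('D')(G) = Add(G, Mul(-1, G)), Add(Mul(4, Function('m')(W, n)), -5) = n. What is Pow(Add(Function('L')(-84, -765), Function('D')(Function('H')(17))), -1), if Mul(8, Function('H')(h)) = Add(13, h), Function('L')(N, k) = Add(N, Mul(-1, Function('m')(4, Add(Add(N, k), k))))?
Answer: Rational(4, 1273) ≈ 0.0031422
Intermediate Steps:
Function('m')(W, n) = Add(Rational(5, 4), Mul(Rational(1, 4), n))
Function('L')(N, k) = Add(Rational(-5, 4), Mul(Rational(-1, 2), k), Mul(Rational(3, 4), N)) (Function('L')(N, k) = Add(N, Mul(-1, Add(Rational(5, 4), Mul(Rational(1, 4), Add(Add(N, k), k))))) = Add(N, Mul(-1, Add(Rational(5, 4), Mul(Rational(1, 4), Add(N, Mul(2, k)))))) = Add(N, Mul(-1, Add(Rational(5, 4), Add(Mul(Rational(1, 2), k), Mul(Rational(1, 4), N))))) = Add(N, Mul(-1, Add(Rational(5, 4), Mul(Rational(1, 2), k), Mul(Rational(1, 4), N)))) = Add(N, Add(Rational(-5, 4), Mul(Rational(-1, 2), k), Mul(Rational(-1, 4), N))) = Add(Rational(-5, 4), Mul(Rational(-1, 2), k), Mul(Rational(3, 4), N)))
Function('H')(h) = Add(Rational(13, 8), Mul(Rational(1, 8), h)) (Function('H')(h) = Mul(Rational(1, 8), Add(13, h)) = Add(Rational(13, 8), Mul(Rational(1, 8), h)))
Function('D')(G) = 0
Pow(Add(Function('L')(-84, -765), Function('D')(Function('H')(17))), -1) = Pow(Add(Add(Rational(-5, 4), Mul(Rational(-1, 2), -765), Mul(Rational(3, 4), -84)), 0), -1) = Pow(Add(Add(Rational(-5, 4), Rational(765, 2), -63), 0), -1) = Pow(Add(Rational(1273, 4), 0), -1) = Pow(Rational(1273, 4), -1) = Rational(4, 1273)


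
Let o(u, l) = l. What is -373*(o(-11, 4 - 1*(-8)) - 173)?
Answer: 60053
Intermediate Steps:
-373*(o(-11, 4 - 1*(-8)) - 173) = -373*((4 - 1*(-8)) - 173) = -373*((4 + 8) - 173) = -373*(12 - 173) = -373*(-161) = 60053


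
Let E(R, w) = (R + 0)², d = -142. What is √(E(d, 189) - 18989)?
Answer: 5*√47 ≈ 34.278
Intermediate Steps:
E(R, w) = R²
√(E(d, 189) - 18989) = √((-142)² - 18989) = √(20164 - 18989) = √1175 = 5*√47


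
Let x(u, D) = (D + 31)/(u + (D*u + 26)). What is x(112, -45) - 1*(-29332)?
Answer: 71892739/2451 ≈ 29332.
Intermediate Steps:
x(u, D) = (31 + D)/(26 + u + D*u) (x(u, D) = (31 + D)/(u + (26 + D*u)) = (31 + D)/(26 + u + D*u))
x(112, -45) - 1*(-29332) = (31 - 45)/(26 + 112 - 45*112) - 1*(-29332) = -14/(26 + 112 - 5040) + 29332 = -14/(-4902) + 29332 = -1/4902*(-14) + 29332 = 7/2451 + 29332 = 71892739/2451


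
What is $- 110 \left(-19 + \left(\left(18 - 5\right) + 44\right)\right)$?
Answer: $-4180$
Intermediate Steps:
$- 110 \left(-19 + \left(\left(18 - 5\right) + 44\right)\right) = - 110 \left(-19 + \left(13 + 44\right)\right) = - 110 \left(-19 + 57\right) = \left(-110\right) 38 = -4180$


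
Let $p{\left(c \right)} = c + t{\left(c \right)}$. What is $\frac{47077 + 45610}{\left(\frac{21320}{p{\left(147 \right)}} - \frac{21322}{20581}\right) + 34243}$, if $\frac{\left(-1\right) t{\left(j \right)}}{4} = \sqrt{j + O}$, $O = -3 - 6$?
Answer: $\frac{2015743247130588024819}{748200663365847009877} - \frac{257546475080429920 \sqrt{138}}{748200663365847009877} \approx 2.6901$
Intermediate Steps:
$O = -9$ ($O = -3 - 6 = -9$)
$t{\left(j \right)} = - 4 \sqrt{-9 + j}$ ($t{\left(j \right)} = - 4 \sqrt{j - 9} = - 4 \sqrt{-9 + j}$)
$p{\left(c \right)} = c - 4 \sqrt{-9 + c}$
$\frac{47077 + 45610}{\left(\frac{21320}{p{\left(147 \right)}} - \frac{21322}{20581}\right) + 34243} = \frac{47077 + 45610}{\left(\frac{21320}{147 - 4 \sqrt{-9 + 147}} - \frac{21322}{20581}\right) + 34243} = \frac{92687}{\left(\frac{21320}{147 - 4 \sqrt{138}} - \frac{21322}{20581}\right) + 34243} = \frac{92687}{\left(- \frac{21322}{20581} + \frac{21320}{147 - 4 \sqrt{138}}\right) + 34243} = \frac{92687}{\frac{704733861}{20581} + \frac{21320}{147 - 4 \sqrt{138}}}$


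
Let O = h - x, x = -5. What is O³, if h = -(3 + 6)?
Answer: -64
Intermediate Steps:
h = -9 (h = -1*9 = -9)
O = -4 (O = -9 - 1*(-5) = -9 + 5 = -4)
O³ = (-4)³ = -64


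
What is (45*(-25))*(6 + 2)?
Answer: -9000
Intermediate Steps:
(45*(-25))*(6 + 2) = -1125*8 = -9000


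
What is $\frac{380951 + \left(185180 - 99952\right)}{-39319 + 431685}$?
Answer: $\frac{466179}{392366} \approx 1.1881$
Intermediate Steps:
$\frac{380951 + \left(185180 - 99952\right)}{-39319 + 431685} = \frac{380951 + 85228}{392366} = 466179 \cdot \frac{1}{392366} = \frac{466179}{392366}$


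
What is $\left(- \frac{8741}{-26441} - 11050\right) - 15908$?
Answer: $- \frac{712787737}{26441} \approx -26958.0$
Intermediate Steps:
$\left(- \frac{8741}{-26441} - 11050\right) - 15908 = \left(\left(-8741\right) \left(- \frac{1}{26441}\right) - 11050\right) - 15908 = \left(\frac{8741}{26441} - 11050\right) - 15908 = - \frac{292164309}{26441} - 15908 = - \frac{712787737}{26441}$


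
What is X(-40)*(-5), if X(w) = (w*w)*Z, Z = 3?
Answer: -24000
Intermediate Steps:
X(w) = 3*w² (X(w) = (w*w)*3 = w²*3 = 3*w²)
X(-40)*(-5) = (3*(-40)²)*(-5) = (3*1600)*(-5) = 4800*(-5) = -24000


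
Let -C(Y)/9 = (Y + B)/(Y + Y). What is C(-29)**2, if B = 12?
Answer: 23409/3364 ≈ 6.9587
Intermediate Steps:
C(Y) = -9*(12 + Y)/(2*Y) (C(Y) = -9*(Y + 12)/(Y + Y) = -9*(12 + Y)/(2*Y))
C(-29)**2 = (-9/2 - 54/(-29))**2 = (-9/2 - 54*(-1/29))**2 = (-9/2 + 54/29)**2 = (-153/58)**2 = 23409/3364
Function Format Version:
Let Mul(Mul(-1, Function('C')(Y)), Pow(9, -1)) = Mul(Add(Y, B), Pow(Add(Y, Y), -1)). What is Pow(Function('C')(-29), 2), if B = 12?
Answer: Rational(23409, 3364) ≈ 6.9587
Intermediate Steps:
Function('C')(Y) = Mul(Rational(-9, 2), Pow(Y, -1), Add(12, Y)) (Function('C')(Y) = Mul(-9, Mul(Add(Y, 12), Pow(Add(Y, Y), -1))) = Mul(-9, Mul(Add(12, Y), Pow(Mul(2, Y), -1))) = Mul(-9, Mul(Add(12, Y), Mul(Rational(1, 2), Pow(Y, -1)))) = Mul(-9, Mul(Rational(1, 2), Pow(Y, -1), Add(12, Y))) = Mul(Rational(-9, 2), Pow(Y, -1), Add(12, Y)))
Pow(Function('C')(-29), 2) = Pow(Add(Rational(-9, 2), Mul(-54, Pow(-29, -1))), 2) = Pow(Add(Rational(-9, 2), Mul(-54, Rational(-1, 29))), 2) = Pow(Add(Rational(-9, 2), Rational(54, 29)), 2) = Pow(Rational(-153, 58), 2) = Rational(23409, 3364)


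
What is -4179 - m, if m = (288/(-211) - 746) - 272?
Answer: -666683/211 ≈ -3159.6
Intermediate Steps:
m = -215086/211 (m = (288*(-1/211) - 746) - 272 = (-288/211 - 746) - 272 = -157694/211 - 272 = -215086/211 ≈ -1019.4)
-4179 - m = -4179 - 1*(-215086/211) = -4179 + 215086/211 = -666683/211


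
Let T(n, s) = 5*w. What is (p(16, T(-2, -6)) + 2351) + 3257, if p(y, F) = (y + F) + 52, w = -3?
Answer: 5661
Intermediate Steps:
T(n, s) = -15 (T(n, s) = 5*(-3) = -15)
p(y, F) = 52 + F + y (p(y, F) = (F + y) + 52 = 52 + F + y)
(p(16, T(-2, -6)) + 2351) + 3257 = ((52 - 15 + 16) + 2351) + 3257 = (53 + 2351) + 3257 = 2404 + 3257 = 5661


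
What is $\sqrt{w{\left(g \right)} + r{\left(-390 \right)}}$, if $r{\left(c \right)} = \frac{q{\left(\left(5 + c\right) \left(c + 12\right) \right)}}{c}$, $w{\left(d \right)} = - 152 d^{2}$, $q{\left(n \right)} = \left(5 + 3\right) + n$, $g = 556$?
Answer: $\frac{i \sqrt{1786758442755}}{195} \approx 6854.9 i$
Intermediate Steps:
$q{\left(n \right)} = 8 + n$
$r{\left(c \right)} = \frac{8 + \left(5 + c\right) \left(12 + c\right)}{c}$ ($r{\left(c \right)} = \frac{8 + \left(5 + c\right) \left(c + 12\right)}{c} = \frac{8 + \left(5 + c\right) \left(12 + c\right)}{c}$)
$\sqrt{w{\left(g \right)} + r{\left(-390 \right)}} = \sqrt{- 152 \cdot 556^{2} + \left(17 - 390 + \frac{68}{-390}\right)} = \sqrt{\left(-152\right) 309136 + \left(17 - 390 + 68 \left(- \frac{1}{390}\right)\right)} = \sqrt{-46988672 - \frac{72769}{195}} = \sqrt{- \frac{9162863809}{195}} = \frac{i \sqrt{1786758442755}}{195}$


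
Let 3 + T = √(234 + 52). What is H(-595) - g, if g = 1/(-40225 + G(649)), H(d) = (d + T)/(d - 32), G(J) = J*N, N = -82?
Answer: 55879541/58588761 - √286/627 ≈ 0.92679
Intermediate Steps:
G(J) = -82*J (G(J) = J*(-82) = -82*J)
T = -3 + √286 (T = -3 + √(234 + 52) = -3 + √286 ≈ 13.912)
H(d) = (-3 + d + √286)/(-32 + d) (H(d) = (d + (-3 + √286))/(d - 32) = (-3 + d + √286)/(-32 + d))
g = -1/93443 (g = 1/(-40225 - 82*649) = 1/(-40225 - 53218) = 1/(-93443) = -1/93443 ≈ -1.0702e-5)
H(-595) - g = (-3 - 595 + √286)/(-32 - 595) - 1*(-1/93443) = (-598 + √286)/(-627) + 1/93443 = -(-598 + √286)/627 + 1/93443 = (598/627 - √286/627) + 1/93443 = 55879541/58588761 - √286/627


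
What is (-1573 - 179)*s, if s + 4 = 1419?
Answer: -2479080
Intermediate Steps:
s = 1415 (s = -4 + 1419 = 1415)
(-1573 - 179)*s = (-1573 - 179)*1415 = -1752*1415 = -2479080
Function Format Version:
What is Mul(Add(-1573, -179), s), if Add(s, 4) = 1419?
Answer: -2479080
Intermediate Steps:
s = 1415 (s = Add(-4, 1419) = 1415)
Mul(Add(-1573, -179), s) = Mul(Add(-1573, -179), 1415) = Mul(-1752, 1415) = -2479080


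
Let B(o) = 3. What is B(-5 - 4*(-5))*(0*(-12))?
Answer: 0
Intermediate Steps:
B(-5 - 4*(-5))*(0*(-12)) = 3*(0*(-12)) = 3*0 = 0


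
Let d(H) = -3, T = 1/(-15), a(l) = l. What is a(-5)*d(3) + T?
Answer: 224/15 ≈ 14.933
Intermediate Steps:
T = -1/15 ≈ -0.066667
a(-5)*d(3) + T = -5*(-3) - 1/15 = 15 - 1/15 = 224/15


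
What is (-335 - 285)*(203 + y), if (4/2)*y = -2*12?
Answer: -118420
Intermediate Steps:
y = -12 (y = (-2*12)/2 = (1/2)*(-24) = -12)
(-335 - 285)*(203 + y) = (-335 - 285)*(203 - 12) = -620*191 = -118420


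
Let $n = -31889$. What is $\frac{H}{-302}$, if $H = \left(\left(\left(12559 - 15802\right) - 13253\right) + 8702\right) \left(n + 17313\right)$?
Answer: $- \frac{56802672}{151} \approx -3.7618 \cdot 10^{5}$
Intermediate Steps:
$H = 113605344$ ($H = \left(\left(\left(12559 - 15802\right) - 13253\right) + 8702\right) \left(-31889 + 17313\right) = \left(\left(-3243 - 13253\right) + 8702\right) \left(-14576\right) = \left(-16496 + 8702\right) \left(-14576\right) = \left(-7794\right) \left(-14576\right) = 113605344$)
$\frac{H}{-302} = \frac{113605344}{-302} = 113605344 \left(- \frac{1}{302}\right) = - \frac{56802672}{151}$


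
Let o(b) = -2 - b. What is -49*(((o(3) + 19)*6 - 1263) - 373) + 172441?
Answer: 248489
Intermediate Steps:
-49*(((o(3) + 19)*6 - 1263) - 373) + 172441 = -49*((((-2 - 1*3) + 19)*6 - 1263) - 373) + 172441 = -49*((((-2 - 3) + 19)*6 - 1263) - 373) + 172441 = -49*(((-5 + 19)*6 - 1263) - 373) + 172441 = -49*((14*6 - 1263) - 373) + 172441 = -49*((84 - 1263) - 373) + 172441 = -49*(-1179 - 373) + 172441 = -49*(-1552) + 172441 = 76048 + 172441 = 248489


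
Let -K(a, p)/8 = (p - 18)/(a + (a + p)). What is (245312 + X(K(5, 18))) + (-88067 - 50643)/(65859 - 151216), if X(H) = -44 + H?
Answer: 20935479386/85357 ≈ 2.4527e+5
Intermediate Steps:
K(a, p) = -8*(-18 + p)/(p + 2*a) (K(a, p) = -8*(p - 18)/(a + (a + p)) = -8*(-18 + p)/(p + 2*a))
(245312 + X(K(5, 18))) + (-88067 - 50643)/(65859 - 151216) = (245312 + (-44 + 8*(18 - 1*18)/(18 + 2*5))) + (-88067 - 50643)/(65859 - 151216) = (245312 + (-44 + 8*(18 - 18)/(18 + 10))) - 138710/(-85357) = (245312 + (-44 + 8*0/28)) - 138710*(-1/85357) = (245312 + (-44 + 8*(1/28)*0)) + 138710/85357 = (245312 + (-44 + 0)) + 138710/85357 = (245312 - 44) + 138710/85357 = 245268 + 138710/85357 = 20935479386/85357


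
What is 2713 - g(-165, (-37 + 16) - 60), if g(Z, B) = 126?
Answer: 2587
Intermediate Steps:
2713 - g(-165, (-37 + 16) - 60) = 2713 - 1*126 = 2713 - 126 = 2587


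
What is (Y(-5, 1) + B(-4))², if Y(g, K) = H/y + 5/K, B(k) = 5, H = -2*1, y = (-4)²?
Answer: 6241/64 ≈ 97.516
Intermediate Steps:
y = 16
H = -2
Y(g, K) = -⅛ + 5/K (Y(g, K) = -2/16 + 5/K = -2*1/16 + 5/K = -⅛ + 5/K)
(Y(-5, 1) + B(-4))² = ((⅛)*(40 - 1*1)/1 + 5)² = ((⅛)*1*(40 - 1) + 5)² = ((⅛)*1*39 + 5)² = (39/8 + 5)² = (79/8)² = 6241/64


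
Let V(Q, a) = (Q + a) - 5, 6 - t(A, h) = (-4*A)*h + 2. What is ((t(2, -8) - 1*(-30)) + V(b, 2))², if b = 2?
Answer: 961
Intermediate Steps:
t(A, h) = 4 + 4*A*h (t(A, h) = 6 - ((-4*A)*h + 2) = 6 - (-4*A*h + 2) = 6 - (2 - 4*A*h) = 6 + (-2 + 4*A*h) = 4 + 4*A*h)
V(Q, a) = -5 + Q + a
((t(2, -8) - 1*(-30)) + V(b, 2))² = (((4 + 4*2*(-8)) - 1*(-30)) + (-5 + 2 + 2))² = (((4 - 64) + 30) - 1)² = ((-60 + 30) - 1)² = (-30 - 1)² = (-31)² = 961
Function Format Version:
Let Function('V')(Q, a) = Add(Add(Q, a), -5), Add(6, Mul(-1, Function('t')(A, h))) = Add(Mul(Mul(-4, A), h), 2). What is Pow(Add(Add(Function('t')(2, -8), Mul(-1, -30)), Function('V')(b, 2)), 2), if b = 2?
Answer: 961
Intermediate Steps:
Function('t')(A, h) = Add(4, Mul(4, A, h)) (Function('t')(A, h) = Add(6, Mul(-1, Add(Mul(Mul(-4, A), h), 2))) = Add(6, Mul(-1, Add(Mul(-4, A, h), 2))) = Add(6, Mul(-1, Add(2, Mul(-4, A, h)))) = Add(6, Add(-2, Mul(4, A, h))) = Add(4, Mul(4, A, h)))
Function('V')(Q, a) = Add(-5, Q, a)
Pow(Add(Add(Function('t')(2, -8), Mul(-1, -30)), Function('V')(b, 2)), 2) = Pow(Add(Add(Add(4, Mul(4, 2, -8)), Mul(-1, -30)), Add(-5, 2, 2)), 2) = Pow(Add(Add(Add(4, -64), 30), -1), 2) = Pow(Add(Add(-60, 30), -1), 2) = Pow(Add(-30, -1), 2) = Pow(-31, 2) = 961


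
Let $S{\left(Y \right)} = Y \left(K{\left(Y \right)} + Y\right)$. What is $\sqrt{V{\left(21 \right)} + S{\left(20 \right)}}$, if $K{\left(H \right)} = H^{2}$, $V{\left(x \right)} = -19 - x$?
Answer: $2 \sqrt{2090} \approx 91.433$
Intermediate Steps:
$S{\left(Y \right)} = Y \left(Y + Y^{2}\right)$ ($S{\left(Y \right)} = Y \left(Y^{2} + Y\right) = Y \left(Y + Y^{2}\right)$)
$\sqrt{V{\left(21 \right)} + S{\left(20 \right)}} = \sqrt{\left(-19 - 21\right) + 20^{2} \left(1 + 20\right)} = \sqrt{\left(-19 - 21\right) + 400 \cdot 21} = \sqrt{-40 + 8400} = \sqrt{8360} = 2 \sqrt{2090}$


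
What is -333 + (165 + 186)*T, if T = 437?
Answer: 153054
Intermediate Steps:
-333 + (165 + 186)*T = -333 + (165 + 186)*437 = -333 + 351*437 = -333 + 153387 = 153054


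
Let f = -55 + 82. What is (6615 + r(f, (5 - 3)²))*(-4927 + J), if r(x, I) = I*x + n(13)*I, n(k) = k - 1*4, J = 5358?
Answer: 2913129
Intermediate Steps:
n(k) = -4 + k (n(k) = k - 4 = -4 + k)
f = 27
r(x, I) = 9*I + I*x (r(x, I) = I*x + (-4 + 13)*I = I*x + 9*I = 9*I + I*x)
(6615 + r(f, (5 - 3)²))*(-4927 + J) = (6615 + (5 - 3)²*(9 + 27))*(-4927 + 5358) = (6615 + 2²*36)*431 = (6615 + 4*36)*431 = (6615 + 144)*431 = 6759*431 = 2913129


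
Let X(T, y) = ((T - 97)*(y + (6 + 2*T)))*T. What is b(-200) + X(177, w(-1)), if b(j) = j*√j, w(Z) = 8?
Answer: 5210880 - 2000*I*√2 ≈ 5.2109e+6 - 2828.4*I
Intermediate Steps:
b(j) = j^(3/2)
X(T, y) = T*(-97 + T)*(6 + y + 2*T) (X(T, y) = ((-97 + T)*(6 + y + 2*T))*T = T*(-97 + T)*(6 + y + 2*T))
b(-200) + X(177, w(-1)) = (-200)^(3/2) + 177*(-582 - 188*177 - 97*8 + 2*177² + 177*8) = -2000*I*√2 + 177*(-582 - 33276 - 776 + 2*31329 + 1416) = -2000*I*√2 + 177*(-582 - 33276 - 776 + 62658 + 1416) = -2000*I*√2 + 177*29440 = -2000*I*√2 + 5210880 = 5210880 - 2000*I*√2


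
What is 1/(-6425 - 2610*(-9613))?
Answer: 1/86853455 ≈ 1.1514e-8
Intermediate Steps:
1/(-6425 - 2610*(-9613)) = -1/9613/(-9035) = -1/9035*(-1/9613) = 1/86853455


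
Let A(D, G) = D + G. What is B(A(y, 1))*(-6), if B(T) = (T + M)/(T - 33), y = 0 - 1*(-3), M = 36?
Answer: 240/29 ≈ 8.2759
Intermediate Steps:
y = 3 (y = 0 + 3 = 3)
B(T) = (36 + T)/(-33 + T) (B(T) = (T + 36)/(T - 33) = (36 + T)/(-33 + T))
B(A(y, 1))*(-6) = ((36 + (3 + 1))/(-33 + (3 + 1)))*(-6) = ((36 + 4)/(-33 + 4))*(-6) = (40/(-29))*(-6) = -1/29*40*(-6) = -40/29*(-6) = 240/29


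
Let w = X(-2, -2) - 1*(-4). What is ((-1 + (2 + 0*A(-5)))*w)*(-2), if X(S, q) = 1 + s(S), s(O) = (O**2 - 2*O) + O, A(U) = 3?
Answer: -22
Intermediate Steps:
s(O) = O**2 - O
X(S, q) = 1 + S*(-1 + S)
w = 11 (w = (1 - 2*(-1 - 2)) - 1*(-4) = (1 - 2*(-3)) + 4 = (1 + 6) + 4 = 7 + 4 = 11)
((-1 + (2 + 0*A(-5)))*w)*(-2) = ((-1 + (2 + 0*3))*11)*(-2) = ((-1 + (2 + 0))*11)*(-2) = ((-1 + 2)*11)*(-2) = (1*11)*(-2) = 11*(-2) = -22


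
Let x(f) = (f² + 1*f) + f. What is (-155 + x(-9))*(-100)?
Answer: 9200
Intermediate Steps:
x(f) = f² + 2*f (x(f) = (f² + f) + f = (f + f²) + f = f² + 2*f)
(-155 + x(-9))*(-100) = (-155 - 9*(2 - 9))*(-100) = (-155 - 9*(-7))*(-100) = (-155 + 63)*(-100) = -92*(-100) = 9200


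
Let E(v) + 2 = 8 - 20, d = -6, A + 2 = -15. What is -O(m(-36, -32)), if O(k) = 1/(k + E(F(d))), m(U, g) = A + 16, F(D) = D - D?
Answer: 1/15 ≈ 0.066667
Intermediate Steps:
A = -17 (A = -2 - 15 = -17)
F(D) = 0
E(v) = -14 (E(v) = -2 + (8 - 20) = -2 - 12 = -14)
m(U, g) = -1 (m(U, g) = -17 + 16 = -1)
O(k) = 1/(-14 + k) (O(k) = 1/(k - 14) = 1/(-14 + k))
-O(m(-36, -32)) = -1/(-14 - 1) = -1/(-15) = -1*(-1/15) = 1/15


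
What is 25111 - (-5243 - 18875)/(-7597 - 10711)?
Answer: 229854035/9154 ≈ 25110.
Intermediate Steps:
25111 - (-5243 - 18875)/(-7597 - 10711) = 25111 - (-24118)/(-18308) = 25111 - (-24118)*(-1)/18308 = 25111 - 1*12059/9154 = 25111 - 12059/9154 = 229854035/9154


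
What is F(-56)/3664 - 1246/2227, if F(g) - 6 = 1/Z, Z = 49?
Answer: -223044891/399826672 ≈ -0.55785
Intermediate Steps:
F(g) = 295/49 (F(g) = 6 + 1/49 = 295/49)
F(-56)/3664 - 1246/2227 = (295/49)/3664 - 1246/2227 = (295/49)*(1/3664) - 1246*1/2227 = 295/179536 - 1246/2227 = -223044891/399826672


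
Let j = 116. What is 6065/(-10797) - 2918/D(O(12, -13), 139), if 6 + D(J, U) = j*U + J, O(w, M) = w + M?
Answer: -129255251/174015249 ≈ -0.74278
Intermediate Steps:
O(w, M) = M + w
D(J, U) = -6 + J + 116*U (D(J, U) = -6 + (116*U + J) = -6 + (J + 116*U) = -6 + J + 116*U)
6065/(-10797) - 2918/D(O(12, -13), 139) = 6065/(-10797) - 2918/(-6 + (-13 + 12) + 116*139) = 6065*(-1/10797) - 2918/(-6 - 1 + 16124) = -6065/10797 - 2918/16117 = -129255251/174015249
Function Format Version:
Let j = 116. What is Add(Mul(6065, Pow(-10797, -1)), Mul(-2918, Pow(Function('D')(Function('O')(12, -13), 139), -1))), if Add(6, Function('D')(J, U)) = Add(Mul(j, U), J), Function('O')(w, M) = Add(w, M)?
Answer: Rational(-129255251, 174015249) ≈ -0.74278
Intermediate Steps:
Function('O')(w, M) = Add(M, w)
Function('D')(J, U) = Add(-6, J, Mul(116, U)) (Function('D')(J, U) = Add(-6, Add(Mul(116, U), J)) = Add(-6, Add(J, Mul(116, U))) = Add(-6, J, Mul(116, U)))
Add(Mul(6065, Pow(-10797, -1)), Mul(-2918, Pow(Function('D')(Function('O')(12, -13), 139), -1))) = Add(Mul(6065, Pow(-10797, -1)), Mul(-2918, Pow(Add(-6, Add(-13, 12), Mul(116, 139)), -1))) = Add(Mul(6065, Rational(-1, 10797)), Mul(-2918, Pow(Add(-6, -1, 16124), -1))) = Add(Rational(-6065, 10797), Mul(-2918, Pow(16117, -1))) = Add(Rational(-6065, 10797), Mul(-2918, Rational(1, 16117))) = Add(Rational(-6065, 10797), Rational(-2918, 16117)) = Rational(-129255251, 174015249)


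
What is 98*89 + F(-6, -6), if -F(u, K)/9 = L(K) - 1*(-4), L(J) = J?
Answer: 8740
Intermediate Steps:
F(u, K) = -36 - 9*K (F(u, K) = -9*(K - 1*(-4)) = -9*(K + 4) = -9*(4 + K) = -36 - 9*K)
98*89 + F(-6, -6) = 98*89 + (-36 - 9*(-6)) = 8722 + (-36 + 54) = 8722 + 18 = 8740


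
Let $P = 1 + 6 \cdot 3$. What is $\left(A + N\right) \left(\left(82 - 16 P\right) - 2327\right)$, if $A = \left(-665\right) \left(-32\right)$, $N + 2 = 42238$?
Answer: $-161902284$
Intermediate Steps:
$N = 42236$ ($N = -2 + 42238 = 42236$)
$A = 21280$
$P = 19$ ($P = 1 + 18 = 19$)
$\left(A + N\right) \left(\left(82 - 16 P\right) - 2327\right) = \left(21280 + 42236\right) \left(\left(82 - 304\right) - 2327\right) = 63516 \left(\left(82 - 304\right) - 2327\right) = 63516 \left(-222 - 2327\right) = 63516 \left(-2549\right) = -161902284$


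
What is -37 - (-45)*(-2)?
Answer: -127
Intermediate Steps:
-37 - (-45)*(-2) = -37 - 3*30 = -37 - 90 = -127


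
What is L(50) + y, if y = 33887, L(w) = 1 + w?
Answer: 33938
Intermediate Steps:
L(50) + y = (1 + 50) + 33887 = 51 + 33887 = 33938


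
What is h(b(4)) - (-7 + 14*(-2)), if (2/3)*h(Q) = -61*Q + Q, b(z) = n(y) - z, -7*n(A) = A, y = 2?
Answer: 2945/7 ≈ 420.71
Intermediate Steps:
n(A) = -A/7
b(z) = -2/7 - z (b(z) = -⅐*2 - z = -2/7 - z)
h(Q) = -90*Q (h(Q) = 3*(-61*Q + Q)/2 = 3*(-60*Q)/2 = -90*Q)
h(b(4)) - (-7 + 14*(-2)) = -90*(-2/7 - 1*4) - (-7 + 14*(-2)) = -90*(-2/7 - 4) - (-7 - 28) = -90*(-30/7) - 1*(-35) = 2700/7 + 35 = 2945/7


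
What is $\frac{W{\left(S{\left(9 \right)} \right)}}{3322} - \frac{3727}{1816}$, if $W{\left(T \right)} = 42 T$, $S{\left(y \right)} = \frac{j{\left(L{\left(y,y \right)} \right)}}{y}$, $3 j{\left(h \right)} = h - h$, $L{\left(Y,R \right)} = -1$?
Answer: $- \frac{3727}{1816} \approx -2.0523$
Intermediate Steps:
$j{\left(h \right)} = 0$ ($j{\left(h \right)} = \frac{h - h}{3} = \frac{1}{3} \cdot 0 = 0$)
$S{\left(y \right)} = 0$ ($S{\left(y \right)} = \frac{0}{y} = 0$)
$\frac{W{\left(S{\left(9 \right)} \right)}}{3322} - \frac{3727}{1816} = \frac{42 \cdot 0}{3322} - \frac{3727}{1816} = 0 \cdot \frac{1}{3322} - \frac{3727}{1816} = 0 - \frac{3727}{1816} = - \frac{3727}{1816}$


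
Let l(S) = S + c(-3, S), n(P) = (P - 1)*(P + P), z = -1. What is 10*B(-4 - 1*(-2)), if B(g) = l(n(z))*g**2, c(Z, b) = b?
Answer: 320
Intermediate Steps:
n(P) = 2*P*(-1 + P) (n(P) = (-1 + P)*(2*P) = 2*P*(-1 + P))
l(S) = 2*S (l(S) = S + S = 2*S)
B(g) = 8*g**2 (B(g) = (2*(2*(-1)*(-1 - 1)))*g**2 = (2*(2*(-1)*(-2)))*g**2 = (2*4)*g**2 = 8*g**2)
10*B(-4 - 1*(-2)) = 10*(8*(-4 - 1*(-2))**2) = 10*(8*(-4 + 2)**2) = 10*(8*(-2)**2) = 10*(8*4) = 10*32 = 320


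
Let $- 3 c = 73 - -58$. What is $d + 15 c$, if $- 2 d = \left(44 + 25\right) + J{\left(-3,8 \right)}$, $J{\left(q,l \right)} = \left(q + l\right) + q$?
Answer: $- \frac{1381}{2} \approx -690.5$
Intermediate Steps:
$c = - \frac{131}{3}$ ($c = - \frac{73 - -58}{3} = - \frac{73 + 58}{3} = \left(- \frac{1}{3}\right) 131 = - \frac{131}{3} \approx -43.667$)
$J{\left(q,l \right)} = l + 2 q$ ($J{\left(q,l \right)} = \left(l + q\right) + q = l + 2 q$)
$d = - \frac{71}{2}$ ($d = - \frac{\left(44 + 25\right) + \left(8 + 2 \left(-3\right)\right)}{2} = - \frac{69 + \left(8 - 6\right)}{2} = - \frac{69 + 2}{2} = \left(- \frac{1}{2}\right) 71 = - \frac{71}{2} \approx -35.5$)
$d + 15 c = - \frac{71}{2} + 15 \left(- \frac{131}{3}\right) = - \frac{71}{2} - 655 = - \frac{1381}{2}$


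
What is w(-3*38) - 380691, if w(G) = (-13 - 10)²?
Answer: -380162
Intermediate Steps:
w(G) = 529 (w(G) = (-23)² = 529)
w(-3*38) - 380691 = 529 - 380691 = -380162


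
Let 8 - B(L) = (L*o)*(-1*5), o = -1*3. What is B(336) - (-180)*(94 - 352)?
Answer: -51472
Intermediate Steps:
o = -3
B(L) = 8 - 15*L (B(L) = 8 - L*(-3)*(-1*5) = 8 - (-3*L)*(-5) = 8 - 15*L)
B(336) - (-180)*(94 - 352) = (8 - 15*336) - (-180)*(94 - 352) = (8 - 5040) - (-180)*(-258) = -5032 - 1*46440 = -5032 - 46440 = -51472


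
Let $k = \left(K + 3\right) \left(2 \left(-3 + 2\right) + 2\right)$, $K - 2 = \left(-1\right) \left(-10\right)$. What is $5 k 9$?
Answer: $0$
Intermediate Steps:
$K = 12$ ($K = 2 - -10 = 2 + 10 = 12$)
$k = 0$ ($k = \left(12 + 3\right) \left(2 \left(-3 + 2\right) + 2\right) = 15 \left(2 \left(-1\right) + 2\right) = 15 \left(-2 + 2\right) = 15 \cdot 0 = 0$)
$5 k 9 = 5 \cdot 0 \cdot 9 = 0 \cdot 9 = 0$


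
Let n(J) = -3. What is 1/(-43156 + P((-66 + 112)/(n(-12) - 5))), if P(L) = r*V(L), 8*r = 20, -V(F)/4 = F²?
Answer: -8/347893 ≈ -2.2996e-5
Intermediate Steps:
V(F) = -4*F²
r = 5/2 (r = (⅛)*20 = 5/2 ≈ 2.5000)
P(L) = -10*L² (P(L) = 5*(-4*L²)/2 = -10*L²)
1/(-43156 + P((-66 + 112)/(n(-12) - 5))) = 1/(-43156 - 10*(-66 + 112)²/(-3 - 5)²) = 1/(-43156 - 10*(46/(-8))²) = 1/(-43156 - 10*(46*(-⅛))²) = 1/(-43156 - 10*(-23/4)²) = 1/(-43156 - 10*529/16) = 1/(-43156 - 2645/8) = 1/(-347893/8) = -8/347893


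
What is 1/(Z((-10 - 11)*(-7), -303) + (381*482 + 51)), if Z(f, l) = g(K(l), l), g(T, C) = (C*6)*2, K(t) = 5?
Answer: 1/180057 ≈ 5.5538e-6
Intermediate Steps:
g(T, C) = 12*C (g(T, C) = (6*C)*2 = 12*C)
Z(f, l) = 12*l
1/(Z((-10 - 11)*(-7), -303) + (381*482 + 51)) = 1/(12*(-303) + (381*482 + 51)) = 1/(-3636 + (183642 + 51)) = 1/(-3636 + 183693) = 1/180057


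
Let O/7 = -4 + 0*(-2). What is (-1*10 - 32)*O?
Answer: 1176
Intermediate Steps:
O = -28 (O = 7*(-4 + 0*(-2)) = 7*(-4 + 0) = 7*(-4) = -28)
(-1*10 - 32)*O = (-1*10 - 32)*(-28) = (-10 - 32)*(-28) = -42*(-28) = 1176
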